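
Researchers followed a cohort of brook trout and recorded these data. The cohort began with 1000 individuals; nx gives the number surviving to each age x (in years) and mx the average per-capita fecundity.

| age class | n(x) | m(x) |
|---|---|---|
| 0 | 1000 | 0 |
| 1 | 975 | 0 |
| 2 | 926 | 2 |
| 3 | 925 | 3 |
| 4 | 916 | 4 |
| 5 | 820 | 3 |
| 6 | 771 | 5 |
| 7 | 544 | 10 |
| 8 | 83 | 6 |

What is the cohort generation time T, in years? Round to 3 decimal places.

lx = nx/n0 = nx/1000: 1, 0.975, 0.926, 0.925, 0.916, 0.82, 0.771, 0.544, 0.083
lx·mx: 0, 0, 1.852, 2.775, 3.664, 2.46, 3.855, 5.44, 0.498 → R0 = 20.544
x·lx·mx: 0, 0, 3.704, 8.325, 14.656, 12.3, 23.13, 38.08, 3.984 → Σ = 104.179
T = 104.179 / 20.544 = 5.071018… → 5.071

5.071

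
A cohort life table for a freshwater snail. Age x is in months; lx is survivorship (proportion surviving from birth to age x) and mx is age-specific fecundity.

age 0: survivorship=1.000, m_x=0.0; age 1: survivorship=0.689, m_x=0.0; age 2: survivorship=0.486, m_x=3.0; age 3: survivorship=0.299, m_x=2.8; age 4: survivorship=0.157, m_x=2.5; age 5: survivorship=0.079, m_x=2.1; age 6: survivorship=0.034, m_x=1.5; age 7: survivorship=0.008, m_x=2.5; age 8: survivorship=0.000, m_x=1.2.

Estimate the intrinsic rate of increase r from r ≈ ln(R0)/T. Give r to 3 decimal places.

0.379

R0 = Σ lx·mx = 0 + 0 + 1.458 + 0.8372 + 0.3925 + 0.1659 + 0.051 + 0.02 + 0 = 2.9246
Σ x·lx·mx = 8.2731; T = 8.2731/2.9246 = 2.8288…
r ≈ ln(R0)/T = ln(2.9246)/2.8288… = 0.37937… → 0.379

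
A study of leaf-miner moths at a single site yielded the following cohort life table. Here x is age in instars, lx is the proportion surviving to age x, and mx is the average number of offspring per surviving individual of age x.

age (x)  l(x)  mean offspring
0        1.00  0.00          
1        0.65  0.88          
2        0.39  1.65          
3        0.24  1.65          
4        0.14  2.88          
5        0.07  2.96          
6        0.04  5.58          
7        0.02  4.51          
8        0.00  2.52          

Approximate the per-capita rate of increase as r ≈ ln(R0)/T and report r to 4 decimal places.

R0 = Σ lx·mx = 0 + 0.572 + 0.6435 + 0.396 + 0.4032 + 0.2072 + 0.2232 + 0.0902 + 0 = 2.5353
Σ x·lx·mx = 7.6664; T = 7.6664/2.5353 = 3.02386…
r ≈ ln(R0)/T = ln(2.5353)/3.02386… = 0.307657… → 0.3077

0.3077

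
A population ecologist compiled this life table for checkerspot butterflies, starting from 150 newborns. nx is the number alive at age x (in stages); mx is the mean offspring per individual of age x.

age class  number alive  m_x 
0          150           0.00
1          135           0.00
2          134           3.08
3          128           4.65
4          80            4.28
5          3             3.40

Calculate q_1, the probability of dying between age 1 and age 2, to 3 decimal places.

lx = nx/n0 = nx/150: 1, 0.9, 0.89333…, 0.85333…, 0.53333…, 0.02
q_1 = (l_1 − l_2) / l_1 = (0.9 − 0.893333…) / 0.9
     = 0.006667… / 0.9 = 0.007407… → 0.007

0.007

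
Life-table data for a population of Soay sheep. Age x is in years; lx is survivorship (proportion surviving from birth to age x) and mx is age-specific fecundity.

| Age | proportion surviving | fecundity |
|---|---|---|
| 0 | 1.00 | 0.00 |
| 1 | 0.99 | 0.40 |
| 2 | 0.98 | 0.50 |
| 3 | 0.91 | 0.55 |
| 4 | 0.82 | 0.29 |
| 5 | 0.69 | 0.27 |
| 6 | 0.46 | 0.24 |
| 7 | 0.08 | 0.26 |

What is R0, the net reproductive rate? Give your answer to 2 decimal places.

1.94

lx·mx by age: 0, 0.396, 0.49, 0.5005, 0.2378, 0.1863, 0.1104, 0.0208
R0 = Σ lx·mx = 1.9418 → 1.94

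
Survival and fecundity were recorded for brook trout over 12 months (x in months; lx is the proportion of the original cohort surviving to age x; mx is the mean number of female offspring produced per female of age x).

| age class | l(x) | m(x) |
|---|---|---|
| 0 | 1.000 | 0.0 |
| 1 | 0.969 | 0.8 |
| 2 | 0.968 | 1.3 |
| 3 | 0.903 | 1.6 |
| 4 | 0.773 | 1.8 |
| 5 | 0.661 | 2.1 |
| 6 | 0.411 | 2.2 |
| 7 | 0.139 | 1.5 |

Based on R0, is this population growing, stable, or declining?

growing

R0 = Σ lx·mx = 0 + 0.7752 + 1.2584 + 1.4448 + 1.3914 + 1.3881 + 0.9042 + 0.2085 = 7.3706
R0 > 1, so the population is growing.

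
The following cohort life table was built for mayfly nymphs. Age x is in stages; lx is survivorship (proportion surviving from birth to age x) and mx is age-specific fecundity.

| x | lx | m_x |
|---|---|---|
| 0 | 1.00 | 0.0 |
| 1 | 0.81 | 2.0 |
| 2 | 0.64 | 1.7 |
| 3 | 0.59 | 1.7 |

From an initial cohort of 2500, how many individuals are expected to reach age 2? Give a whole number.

Expected survivors = N0 · l_2 = 2500 × 0.64 = 1600 → 1600

1600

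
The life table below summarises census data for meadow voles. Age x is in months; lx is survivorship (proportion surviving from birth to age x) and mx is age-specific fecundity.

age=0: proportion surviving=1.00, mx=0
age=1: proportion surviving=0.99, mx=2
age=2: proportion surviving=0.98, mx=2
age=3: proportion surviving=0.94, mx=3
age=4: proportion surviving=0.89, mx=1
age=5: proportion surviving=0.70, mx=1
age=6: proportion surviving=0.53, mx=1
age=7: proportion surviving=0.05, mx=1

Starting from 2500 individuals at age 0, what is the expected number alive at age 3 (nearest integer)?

2350

Expected survivors = N0 · l_3 = 2500 × 0.94 = 2350 → 2350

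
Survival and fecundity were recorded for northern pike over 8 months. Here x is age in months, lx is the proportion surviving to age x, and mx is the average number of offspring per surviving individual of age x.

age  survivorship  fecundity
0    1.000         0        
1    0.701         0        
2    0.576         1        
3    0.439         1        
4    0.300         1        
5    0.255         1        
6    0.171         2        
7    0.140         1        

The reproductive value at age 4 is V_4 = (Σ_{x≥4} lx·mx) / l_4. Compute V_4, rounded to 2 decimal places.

lx·mx for x ≥ 4: 0.3, 0.255, 0.342, 0.14 → sum = 1.037
V_4 = 1.037 / l_4 = 1.037 / 0.3 = 3.456667… → 3.46

3.46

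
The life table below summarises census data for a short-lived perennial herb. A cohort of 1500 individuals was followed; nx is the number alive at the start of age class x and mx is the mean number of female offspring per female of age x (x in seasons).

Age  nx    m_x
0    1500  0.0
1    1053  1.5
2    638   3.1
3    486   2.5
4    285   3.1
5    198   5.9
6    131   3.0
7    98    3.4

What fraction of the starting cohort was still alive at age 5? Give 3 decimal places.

l_5 = n_5/n_0 = 198/1500 = 0.132 → 0.132

0.132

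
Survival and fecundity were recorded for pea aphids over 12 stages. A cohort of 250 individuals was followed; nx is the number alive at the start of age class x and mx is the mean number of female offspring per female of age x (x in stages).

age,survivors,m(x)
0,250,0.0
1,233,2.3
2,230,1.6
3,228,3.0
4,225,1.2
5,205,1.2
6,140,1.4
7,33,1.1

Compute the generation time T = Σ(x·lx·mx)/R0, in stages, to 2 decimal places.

lx = nx/n0 = nx/250: 1, 0.932, 0.92, 0.912, 0.9, 0.82, 0.56, 0.132
lx·mx: 0, 2.1436, 1.472, 2.736, 1.08, 0.984, 0.784, 0.1452 → R0 = 9.3448
x·lx·mx: 0, 2.1436, 2.944, 8.208, 4.32, 4.92, 4.704, 1.0164 → Σ = 28.256
T = 28.256 / 9.3448 = 3.023714… → 3.02

3.02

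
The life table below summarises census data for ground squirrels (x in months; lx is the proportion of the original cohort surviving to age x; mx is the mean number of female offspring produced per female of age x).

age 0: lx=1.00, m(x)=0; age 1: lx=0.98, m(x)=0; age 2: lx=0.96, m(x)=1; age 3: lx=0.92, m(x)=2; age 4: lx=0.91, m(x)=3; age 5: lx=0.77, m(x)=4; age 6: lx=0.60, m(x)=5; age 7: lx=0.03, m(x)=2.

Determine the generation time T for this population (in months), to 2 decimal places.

4.47

lx·mx: 0, 0, 0.96, 1.84, 2.73, 3.08, 3, 0.06 → R0 = 11.67
x·lx·mx: 0, 0, 1.92, 5.52, 10.92, 15.4, 18, 0.42 → Σ = 52.18
T = 52.18 / 11.67 = 4.471294… → 4.47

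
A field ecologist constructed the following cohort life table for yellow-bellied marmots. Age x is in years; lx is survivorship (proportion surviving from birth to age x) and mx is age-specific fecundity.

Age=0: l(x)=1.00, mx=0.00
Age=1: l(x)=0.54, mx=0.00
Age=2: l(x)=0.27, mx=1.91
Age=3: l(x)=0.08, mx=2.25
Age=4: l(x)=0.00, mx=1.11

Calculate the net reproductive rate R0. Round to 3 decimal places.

lx·mx by age: 0, 0, 0.5157, 0.18, 0
R0 = Σ lx·mx = 0.6957 → 0.696

0.696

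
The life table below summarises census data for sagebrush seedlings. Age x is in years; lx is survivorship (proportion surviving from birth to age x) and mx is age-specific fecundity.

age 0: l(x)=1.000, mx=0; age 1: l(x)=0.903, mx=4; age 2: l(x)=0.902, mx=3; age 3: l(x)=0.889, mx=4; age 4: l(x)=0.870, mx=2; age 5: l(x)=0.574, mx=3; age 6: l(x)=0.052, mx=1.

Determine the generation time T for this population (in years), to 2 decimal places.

2.66

lx·mx: 0, 3.612, 2.706, 3.556, 1.74, 1.722, 0.052 → R0 = 13.388
x·lx·mx: 0, 3.612, 5.412, 10.668, 6.96, 8.61, 0.312 → Σ = 35.574
T = 35.574 / 13.388 = 2.657156… → 2.66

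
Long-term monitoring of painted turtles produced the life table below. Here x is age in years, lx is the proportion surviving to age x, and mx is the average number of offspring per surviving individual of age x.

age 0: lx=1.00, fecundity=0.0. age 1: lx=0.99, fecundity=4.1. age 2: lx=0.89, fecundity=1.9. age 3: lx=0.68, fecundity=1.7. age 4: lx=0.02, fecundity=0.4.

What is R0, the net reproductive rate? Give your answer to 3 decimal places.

lx·mx by age: 0, 4.059, 1.691, 1.156, 0.008
R0 = Σ lx·mx = 6.914 → 6.914

6.914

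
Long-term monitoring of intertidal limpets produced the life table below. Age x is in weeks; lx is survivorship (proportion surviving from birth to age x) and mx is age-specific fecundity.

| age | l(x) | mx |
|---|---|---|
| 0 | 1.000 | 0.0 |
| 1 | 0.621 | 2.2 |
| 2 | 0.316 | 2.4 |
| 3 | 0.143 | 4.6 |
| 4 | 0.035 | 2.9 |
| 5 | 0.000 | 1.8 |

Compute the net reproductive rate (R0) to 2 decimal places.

2.88

lx·mx by age: 0, 1.3662, 0.7584, 0.6578, 0.1015, 0
R0 = Σ lx·mx = 2.8839 → 2.88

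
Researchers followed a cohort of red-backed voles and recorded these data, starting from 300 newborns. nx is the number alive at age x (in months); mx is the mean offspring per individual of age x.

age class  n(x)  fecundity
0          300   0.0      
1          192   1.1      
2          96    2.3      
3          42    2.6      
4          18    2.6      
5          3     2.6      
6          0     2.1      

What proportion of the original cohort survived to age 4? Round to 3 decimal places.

l_4 = n_4/n_0 = 18/300 = 0.06 → 0.060

0.060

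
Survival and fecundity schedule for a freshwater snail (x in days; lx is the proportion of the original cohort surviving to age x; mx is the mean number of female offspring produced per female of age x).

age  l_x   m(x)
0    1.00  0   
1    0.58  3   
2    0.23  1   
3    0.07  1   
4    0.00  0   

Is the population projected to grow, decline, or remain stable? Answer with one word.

growing

R0 = Σ lx·mx = 0 + 1.74 + 0.23 + 0.07 + 0 = 2.04
R0 > 1, so the population is growing.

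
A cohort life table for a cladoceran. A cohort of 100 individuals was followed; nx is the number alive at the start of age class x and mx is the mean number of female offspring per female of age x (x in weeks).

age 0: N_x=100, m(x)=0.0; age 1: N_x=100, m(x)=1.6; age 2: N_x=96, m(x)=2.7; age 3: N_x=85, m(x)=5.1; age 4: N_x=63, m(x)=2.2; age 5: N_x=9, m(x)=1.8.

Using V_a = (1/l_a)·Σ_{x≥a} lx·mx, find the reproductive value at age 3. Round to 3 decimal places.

lx = nx/n0 = nx/100: 1, 1, 0.96, 0.85, 0.63, 0.09
lx·mx for x ≥ 3: 4.335, 1.386, 0.162 → sum = 5.883
V_3 = 5.883 / l_3 = 5.883 / 0.85 = 6.921176… → 6.921

6.921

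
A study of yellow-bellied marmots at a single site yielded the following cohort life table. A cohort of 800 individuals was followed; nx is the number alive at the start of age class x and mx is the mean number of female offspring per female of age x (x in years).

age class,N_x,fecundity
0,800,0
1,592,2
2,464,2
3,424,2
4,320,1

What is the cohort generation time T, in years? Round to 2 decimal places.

2.09

lx = nx/n0 = nx/800: 1, 0.74, 0.58, 0.53, 0.4
lx·mx: 0, 1.48, 1.16, 1.06, 0.4 → R0 = 4.1
x·lx·mx: 0, 1.48, 2.32, 3.18, 1.6 → Σ = 8.58
T = 8.58 / 4.1 = 2.092683… → 2.09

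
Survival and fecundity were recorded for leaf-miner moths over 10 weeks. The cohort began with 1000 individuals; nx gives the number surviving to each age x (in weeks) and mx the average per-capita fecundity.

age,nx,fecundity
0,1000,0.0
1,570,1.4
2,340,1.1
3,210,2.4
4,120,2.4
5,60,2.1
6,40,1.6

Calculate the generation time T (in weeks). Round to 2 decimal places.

2.43

lx = nx/n0 = nx/1000: 1, 0.57, 0.34, 0.21, 0.12, 0.06, 0.04
lx·mx: 0, 0.798, 0.374, 0.504, 0.288, 0.126, 0.064 → R0 = 2.154
x·lx·mx: 0, 0.798, 0.748, 1.512, 1.152, 0.63, 0.384 → Σ = 5.224
T = 5.224 / 2.154 = 2.425255… → 2.43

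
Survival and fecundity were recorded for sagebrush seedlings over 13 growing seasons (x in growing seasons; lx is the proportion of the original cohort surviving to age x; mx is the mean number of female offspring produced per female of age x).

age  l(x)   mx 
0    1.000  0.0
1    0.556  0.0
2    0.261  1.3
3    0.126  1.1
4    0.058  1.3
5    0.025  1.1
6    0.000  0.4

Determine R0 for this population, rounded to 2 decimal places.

lx·mx by age: 0, 0, 0.3393, 0.1386, 0.0754, 0.0275, 0
R0 = Σ lx·mx = 0.5808 → 0.58

0.58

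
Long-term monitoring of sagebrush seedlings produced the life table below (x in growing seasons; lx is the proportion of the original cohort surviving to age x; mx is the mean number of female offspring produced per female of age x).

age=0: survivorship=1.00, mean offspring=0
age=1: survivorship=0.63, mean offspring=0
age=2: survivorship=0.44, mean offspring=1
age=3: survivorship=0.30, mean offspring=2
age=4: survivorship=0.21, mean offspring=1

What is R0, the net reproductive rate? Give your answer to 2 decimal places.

1.25

lx·mx by age: 0, 0, 0.44, 0.6, 0.21
R0 = Σ lx·mx = 1.25 → 1.25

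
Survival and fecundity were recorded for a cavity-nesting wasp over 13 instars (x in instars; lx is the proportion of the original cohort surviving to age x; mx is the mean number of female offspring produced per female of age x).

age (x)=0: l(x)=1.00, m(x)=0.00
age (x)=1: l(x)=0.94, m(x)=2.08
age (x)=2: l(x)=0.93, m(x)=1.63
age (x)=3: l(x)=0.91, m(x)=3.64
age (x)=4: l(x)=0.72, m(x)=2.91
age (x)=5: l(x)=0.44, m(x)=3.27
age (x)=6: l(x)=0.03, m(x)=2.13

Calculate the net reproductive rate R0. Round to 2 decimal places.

lx·mx by age: 0, 1.9552, 1.5159, 3.3124, 2.0952, 1.4388, 0.0639
R0 = Σ lx·mx = 10.3814 → 10.38

10.38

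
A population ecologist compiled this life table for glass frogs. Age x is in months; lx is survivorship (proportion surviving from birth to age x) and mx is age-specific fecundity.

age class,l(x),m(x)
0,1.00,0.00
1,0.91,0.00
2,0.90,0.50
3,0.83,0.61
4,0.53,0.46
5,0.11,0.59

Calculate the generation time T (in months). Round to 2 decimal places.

lx·mx: 0, 0, 0.45, 0.5063, 0.2438, 0.0649 → R0 = 1.265
x·lx·mx: 0, 0, 0.9, 1.5189, 0.9752, 0.3245 → Σ = 3.7186
T = 3.7186 / 1.265 = 2.939605… → 2.94

2.94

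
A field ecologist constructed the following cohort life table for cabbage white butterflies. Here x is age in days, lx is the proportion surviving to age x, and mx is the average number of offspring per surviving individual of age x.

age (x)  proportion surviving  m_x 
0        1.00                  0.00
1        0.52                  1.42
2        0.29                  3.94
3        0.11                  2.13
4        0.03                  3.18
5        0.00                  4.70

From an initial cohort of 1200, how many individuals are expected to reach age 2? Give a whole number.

Expected survivors = N0 · l_2 = 1200 × 0.29 = 348 → 348

348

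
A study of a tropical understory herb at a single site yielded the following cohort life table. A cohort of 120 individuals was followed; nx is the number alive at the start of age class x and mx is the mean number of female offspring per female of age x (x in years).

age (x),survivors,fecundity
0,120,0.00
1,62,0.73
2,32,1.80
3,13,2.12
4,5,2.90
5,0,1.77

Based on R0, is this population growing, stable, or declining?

lx = nx/n0 = nx/120: 1, 0.51667…, 0.26667…, 0.10833…, 0.04167…, 0
R0 = Σ lx·mx = 0 + 0.377167… + 0.48… + 0.229667… + 0.120833… + 0 = 1.207667…
R0 > 1, so the population is growing.

growing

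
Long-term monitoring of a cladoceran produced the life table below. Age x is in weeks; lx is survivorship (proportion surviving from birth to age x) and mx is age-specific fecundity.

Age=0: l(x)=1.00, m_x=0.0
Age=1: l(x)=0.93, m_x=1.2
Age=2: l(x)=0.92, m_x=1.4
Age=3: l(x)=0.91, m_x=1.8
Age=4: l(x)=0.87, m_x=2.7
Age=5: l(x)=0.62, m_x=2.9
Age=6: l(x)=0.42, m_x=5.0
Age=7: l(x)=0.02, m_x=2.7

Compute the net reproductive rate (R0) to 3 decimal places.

10.343

lx·mx by age: 0, 1.116, 1.288, 1.638, 2.349, 1.798, 2.1, 0.054
R0 = Σ lx·mx = 10.343 → 10.343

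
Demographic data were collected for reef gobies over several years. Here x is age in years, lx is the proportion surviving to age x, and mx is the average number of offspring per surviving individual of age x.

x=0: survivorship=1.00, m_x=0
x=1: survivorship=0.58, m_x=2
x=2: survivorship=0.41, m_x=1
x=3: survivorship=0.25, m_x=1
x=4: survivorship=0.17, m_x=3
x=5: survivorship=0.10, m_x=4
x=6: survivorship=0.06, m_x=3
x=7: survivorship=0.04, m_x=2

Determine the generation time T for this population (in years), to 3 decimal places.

lx·mx: 0, 1.16, 0.41, 0.25, 0.51, 0.4, 0.18, 0.08 → R0 = 2.99
x·lx·mx: 0, 1.16, 0.82, 0.75, 2.04, 2, 1.08, 0.56 → Σ = 8.41
T = 8.41 / 2.99 = 2.812709… → 2.813

2.813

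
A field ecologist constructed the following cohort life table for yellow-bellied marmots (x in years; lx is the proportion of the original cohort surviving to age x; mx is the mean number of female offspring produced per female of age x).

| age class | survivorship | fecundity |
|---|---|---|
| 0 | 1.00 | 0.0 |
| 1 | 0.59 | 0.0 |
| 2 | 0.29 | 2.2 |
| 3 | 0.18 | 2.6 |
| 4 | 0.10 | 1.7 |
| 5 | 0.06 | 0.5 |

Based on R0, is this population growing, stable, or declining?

growing

R0 = Σ lx·mx = 0 + 0 + 0.638 + 0.468 + 0.17 + 0.03 = 1.306
R0 > 1, so the population is growing.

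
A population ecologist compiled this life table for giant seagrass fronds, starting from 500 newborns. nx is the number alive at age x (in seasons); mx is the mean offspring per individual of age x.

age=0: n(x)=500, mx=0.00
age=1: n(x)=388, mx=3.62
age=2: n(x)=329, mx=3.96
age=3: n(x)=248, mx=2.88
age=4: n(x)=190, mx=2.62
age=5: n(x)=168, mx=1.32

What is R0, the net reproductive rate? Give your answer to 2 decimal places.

8.28

lx = nx/n0 = nx/500: 1, 0.776, 0.658, 0.496, 0.38, 0.336
lx·mx by age: 0, 2.80912, 2.60568, 1.42848, 0.9956, 0.44352
R0 = Σ lx·mx = 8.2824 → 8.28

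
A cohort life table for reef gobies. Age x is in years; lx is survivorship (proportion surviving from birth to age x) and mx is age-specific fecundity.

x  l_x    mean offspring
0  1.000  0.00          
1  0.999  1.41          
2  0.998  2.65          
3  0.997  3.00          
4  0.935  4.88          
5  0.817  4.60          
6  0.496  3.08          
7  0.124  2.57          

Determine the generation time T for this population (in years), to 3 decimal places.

3.725

lx·mx: 0, 1.40859, 2.6447, 2.991, 4.5628, 3.7582, 1.52768, 0.31868 → R0 = 17.21165
x·lx·mx: 0, 1.40859, 5.2894, 8.973, 18.2512, 18.791, 9.16608, 2.23076 → Σ = 64.11003
T = 64.11003 / 17.21165 = 3.724804… → 3.725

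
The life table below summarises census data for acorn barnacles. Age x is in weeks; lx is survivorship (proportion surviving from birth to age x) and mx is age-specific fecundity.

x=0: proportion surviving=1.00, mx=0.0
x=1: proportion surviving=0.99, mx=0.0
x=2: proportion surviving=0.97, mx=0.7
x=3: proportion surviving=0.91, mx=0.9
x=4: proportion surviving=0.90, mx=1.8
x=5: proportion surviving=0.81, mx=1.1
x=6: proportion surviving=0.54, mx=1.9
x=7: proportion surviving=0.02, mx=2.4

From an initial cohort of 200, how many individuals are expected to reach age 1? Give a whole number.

Expected survivors = N0 · l_1 = 200 × 0.99 = 198 → 198

198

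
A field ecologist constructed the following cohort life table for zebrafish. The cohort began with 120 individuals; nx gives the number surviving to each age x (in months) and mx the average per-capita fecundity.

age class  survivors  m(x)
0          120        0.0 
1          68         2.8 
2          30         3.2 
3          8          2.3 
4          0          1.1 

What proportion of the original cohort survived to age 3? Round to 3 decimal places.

0.067

l_3 = n_3/n_0 = 8/120 = 0.066667… → 0.067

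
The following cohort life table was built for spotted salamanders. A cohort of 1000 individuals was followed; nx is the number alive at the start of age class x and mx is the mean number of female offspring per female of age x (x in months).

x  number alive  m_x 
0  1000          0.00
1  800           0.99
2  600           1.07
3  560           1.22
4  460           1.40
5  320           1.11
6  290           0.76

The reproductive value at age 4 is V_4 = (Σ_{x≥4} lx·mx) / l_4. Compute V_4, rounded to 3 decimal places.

2.651

lx = nx/n0 = nx/1000: 1, 0.8, 0.6, 0.56, 0.46, 0.32, 0.29
lx·mx for x ≥ 4: 0.644, 0.3552, 0.2204 → sum = 1.2196
V_4 = 1.2196 / l_4 = 1.2196 / 0.46 = 2.651304… → 2.651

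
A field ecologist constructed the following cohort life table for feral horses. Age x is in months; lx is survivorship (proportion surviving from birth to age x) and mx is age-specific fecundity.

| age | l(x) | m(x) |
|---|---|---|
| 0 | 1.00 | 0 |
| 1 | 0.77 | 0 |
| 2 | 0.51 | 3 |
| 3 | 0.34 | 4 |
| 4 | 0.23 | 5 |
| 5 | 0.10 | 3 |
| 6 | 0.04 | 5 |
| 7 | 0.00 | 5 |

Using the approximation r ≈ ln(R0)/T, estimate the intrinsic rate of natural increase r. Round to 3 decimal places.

R0 = Σ lx·mx = 0 + 0 + 1.53 + 1.36 + 1.15 + 0.3 + 0.2 + 0 = 4.54
Σ x·lx·mx = 14.44; T = 14.44/4.54 = 3.18062…
r ≈ ln(R0)/T = ln(4.54)/3.18062… = 0.47567… → 0.476

0.476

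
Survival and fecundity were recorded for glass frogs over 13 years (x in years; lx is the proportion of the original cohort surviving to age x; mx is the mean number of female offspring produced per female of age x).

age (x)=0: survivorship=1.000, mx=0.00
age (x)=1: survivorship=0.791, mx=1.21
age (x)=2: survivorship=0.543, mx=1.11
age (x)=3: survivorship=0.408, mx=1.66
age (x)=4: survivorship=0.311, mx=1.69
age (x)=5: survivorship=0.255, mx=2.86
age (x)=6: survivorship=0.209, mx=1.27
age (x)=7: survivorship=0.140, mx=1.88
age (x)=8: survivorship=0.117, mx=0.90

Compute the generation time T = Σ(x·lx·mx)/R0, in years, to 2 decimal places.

lx·mx: 0, 0.95711, 0.60273, 0.67728, 0.52559, 0.7293, 0.26543, 0.2632, 0.1053 → R0 = 4.12594
x·lx·mx: 0, 0.95711, 1.20546, 2.03184, 2.10236, 3.6465, 1.59258, 1.8424, 0.8424 → Σ = 14.22065
T = 14.22065 / 4.12594 = 3.446645… → 3.45

3.45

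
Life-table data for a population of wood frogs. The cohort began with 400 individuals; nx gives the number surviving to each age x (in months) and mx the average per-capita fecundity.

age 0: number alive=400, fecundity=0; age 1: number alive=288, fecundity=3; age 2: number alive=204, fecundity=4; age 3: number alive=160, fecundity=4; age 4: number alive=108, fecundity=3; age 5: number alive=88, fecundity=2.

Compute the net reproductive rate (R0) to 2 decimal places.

7.05

lx = nx/n0 = nx/400: 1, 0.72, 0.51, 0.4, 0.27, 0.22
lx·mx by age: 0, 2.16, 2.04, 1.6, 0.81, 0.44
R0 = Σ lx·mx = 7.05 → 7.05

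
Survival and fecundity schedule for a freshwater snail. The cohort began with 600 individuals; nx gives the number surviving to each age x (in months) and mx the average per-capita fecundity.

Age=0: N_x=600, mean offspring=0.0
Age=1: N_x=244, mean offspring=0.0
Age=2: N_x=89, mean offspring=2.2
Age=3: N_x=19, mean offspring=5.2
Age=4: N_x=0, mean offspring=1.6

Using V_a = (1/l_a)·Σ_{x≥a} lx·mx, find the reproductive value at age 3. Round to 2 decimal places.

5.20

lx = nx/n0 = nx/600: 1, 0.40667…, 0.14833…, 0.03167…, 0
lx·mx for x ≥ 3: 0.164667…, 0 → sum = 0.164667…
V_3 = 0.164667… / l_3 = 0.164667… / 0.031667… = 5.2… → 5.20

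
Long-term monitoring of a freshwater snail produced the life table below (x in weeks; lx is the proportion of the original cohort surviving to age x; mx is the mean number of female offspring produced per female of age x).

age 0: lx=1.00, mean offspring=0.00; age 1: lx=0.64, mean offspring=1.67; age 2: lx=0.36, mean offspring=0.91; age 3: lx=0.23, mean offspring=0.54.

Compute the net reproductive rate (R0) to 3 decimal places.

1.521

lx·mx by age: 0, 1.0688, 0.3276, 0.1242
R0 = Σ lx·mx = 1.5206 → 1.521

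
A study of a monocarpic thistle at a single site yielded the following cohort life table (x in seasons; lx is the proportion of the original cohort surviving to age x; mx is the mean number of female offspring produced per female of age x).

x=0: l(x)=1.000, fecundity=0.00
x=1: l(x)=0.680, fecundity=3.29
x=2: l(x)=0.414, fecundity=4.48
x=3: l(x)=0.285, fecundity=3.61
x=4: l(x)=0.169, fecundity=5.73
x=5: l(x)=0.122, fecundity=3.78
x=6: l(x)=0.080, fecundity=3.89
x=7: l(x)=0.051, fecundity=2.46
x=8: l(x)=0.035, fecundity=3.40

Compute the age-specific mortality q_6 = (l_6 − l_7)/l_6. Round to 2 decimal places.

0.36

q_6 = (l_6 − l_7) / l_6 = (0.08 − 0.051) / 0.08
     = 0.029 / 0.08 = 0.3625 → 0.36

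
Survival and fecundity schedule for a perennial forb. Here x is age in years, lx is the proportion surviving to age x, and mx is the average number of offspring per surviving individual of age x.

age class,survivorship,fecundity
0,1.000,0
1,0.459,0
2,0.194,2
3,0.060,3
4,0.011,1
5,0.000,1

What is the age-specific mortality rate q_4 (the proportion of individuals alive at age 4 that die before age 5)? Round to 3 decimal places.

1.000

q_4 = (l_4 − l_5) / l_4 = (0.011 − 0) / 0.011
     = 0.011 / 0.011 = 1 → 1.000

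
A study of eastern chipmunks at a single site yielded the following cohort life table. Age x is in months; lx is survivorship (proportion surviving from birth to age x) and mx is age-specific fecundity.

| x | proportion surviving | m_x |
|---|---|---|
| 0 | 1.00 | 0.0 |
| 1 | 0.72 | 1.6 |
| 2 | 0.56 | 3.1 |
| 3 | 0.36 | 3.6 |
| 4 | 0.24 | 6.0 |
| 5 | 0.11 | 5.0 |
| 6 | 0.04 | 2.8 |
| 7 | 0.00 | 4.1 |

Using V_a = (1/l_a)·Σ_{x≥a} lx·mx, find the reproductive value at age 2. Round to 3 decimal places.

9.168

lx·mx for x ≥ 2: 1.736, 1.296, 1.44, 0.55, 0.112, 0 → sum = 5.134
V_2 = 5.134 / l_2 = 5.134 / 0.56 = 9.167857… → 9.168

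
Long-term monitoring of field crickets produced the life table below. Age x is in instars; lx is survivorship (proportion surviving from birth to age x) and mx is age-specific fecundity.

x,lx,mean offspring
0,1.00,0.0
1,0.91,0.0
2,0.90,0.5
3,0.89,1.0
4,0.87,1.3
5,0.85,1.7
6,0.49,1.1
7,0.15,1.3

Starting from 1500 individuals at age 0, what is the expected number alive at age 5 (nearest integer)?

Expected survivors = N0 · l_5 = 1500 × 0.85 = 1275 → 1275

1275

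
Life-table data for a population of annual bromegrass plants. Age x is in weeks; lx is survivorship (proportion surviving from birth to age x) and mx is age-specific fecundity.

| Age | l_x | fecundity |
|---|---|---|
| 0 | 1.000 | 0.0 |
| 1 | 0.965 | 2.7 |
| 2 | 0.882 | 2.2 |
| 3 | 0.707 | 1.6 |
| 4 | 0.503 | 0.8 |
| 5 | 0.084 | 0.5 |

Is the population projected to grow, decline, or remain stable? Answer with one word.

growing

R0 = Σ lx·mx = 0 + 2.6055 + 1.9404 + 1.1312 + 0.4024 + 0.042 = 6.1215
R0 > 1, so the population is growing.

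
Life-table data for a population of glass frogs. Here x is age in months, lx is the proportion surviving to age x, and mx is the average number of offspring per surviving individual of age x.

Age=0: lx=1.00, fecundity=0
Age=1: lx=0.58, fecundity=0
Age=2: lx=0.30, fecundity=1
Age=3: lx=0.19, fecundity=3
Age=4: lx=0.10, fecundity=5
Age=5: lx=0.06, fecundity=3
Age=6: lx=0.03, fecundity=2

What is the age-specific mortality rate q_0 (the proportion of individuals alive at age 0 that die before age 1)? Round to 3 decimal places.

q_0 = (l_0 − l_1) / l_0 = (1 − 0.58) / 1
     = 0.42 / 1 = 0.42 → 0.420

0.420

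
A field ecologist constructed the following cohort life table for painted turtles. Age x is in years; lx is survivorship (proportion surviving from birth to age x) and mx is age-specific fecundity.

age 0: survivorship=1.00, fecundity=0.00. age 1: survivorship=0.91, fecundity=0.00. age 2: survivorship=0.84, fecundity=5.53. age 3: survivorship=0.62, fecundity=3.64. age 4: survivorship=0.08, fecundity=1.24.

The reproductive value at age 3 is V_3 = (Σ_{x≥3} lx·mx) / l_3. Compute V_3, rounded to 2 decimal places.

lx·mx for x ≥ 3: 2.2568, 0.0992 → sum = 2.356
V_3 = 2.356 / l_3 = 2.356 / 0.62 = 3.8 → 3.80

3.80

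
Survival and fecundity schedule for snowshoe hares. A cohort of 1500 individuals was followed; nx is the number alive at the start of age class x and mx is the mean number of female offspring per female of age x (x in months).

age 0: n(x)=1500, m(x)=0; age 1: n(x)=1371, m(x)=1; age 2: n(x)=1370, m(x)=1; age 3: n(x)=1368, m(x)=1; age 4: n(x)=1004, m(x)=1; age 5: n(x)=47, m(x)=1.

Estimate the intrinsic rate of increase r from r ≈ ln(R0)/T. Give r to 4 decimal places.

lx = nx/n0 = nx/1500: 1, 0.914, 0.91333…, 0.912, 0.66933…, 0.03133…
R0 = Σ lx·mx = 0 + 0.914 + 0.91333… + 0.912 + 0.66933… + 0.03133… = 3.44…
Σ x·lx·mx = 8.310667…; T = 8.310667…/3.44… = 2.41589…
r ≈ ln(R0)/T = ln(3.44…)/2.41589… = 0.511394… → 0.5114

0.5114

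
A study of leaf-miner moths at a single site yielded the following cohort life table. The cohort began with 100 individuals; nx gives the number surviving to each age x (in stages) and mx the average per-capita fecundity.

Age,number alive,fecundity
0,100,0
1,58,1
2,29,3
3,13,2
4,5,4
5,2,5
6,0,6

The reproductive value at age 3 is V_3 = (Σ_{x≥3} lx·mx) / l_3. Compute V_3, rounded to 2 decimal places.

lx = nx/n0 = nx/100: 1, 0.58, 0.29, 0.13, 0.05, 0.02, 0
lx·mx for x ≥ 3: 0.26, 0.2, 0.1, 0 → sum = 0.56
V_3 = 0.56 / l_3 = 0.56 / 0.13 = 4.307692… → 4.31

4.31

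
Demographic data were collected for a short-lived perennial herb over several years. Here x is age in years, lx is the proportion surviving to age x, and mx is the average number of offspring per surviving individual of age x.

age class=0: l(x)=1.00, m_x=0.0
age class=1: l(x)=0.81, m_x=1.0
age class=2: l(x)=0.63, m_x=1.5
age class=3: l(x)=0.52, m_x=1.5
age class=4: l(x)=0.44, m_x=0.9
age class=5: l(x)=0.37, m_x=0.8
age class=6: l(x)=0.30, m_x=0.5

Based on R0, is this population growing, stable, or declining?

R0 = Σ lx·mx = 0 + 0.81 + 0.945 + 0.78 + 0.396 + 0.296 + 0.15 = 3.377
R0 > 1, so the population is growing.

growing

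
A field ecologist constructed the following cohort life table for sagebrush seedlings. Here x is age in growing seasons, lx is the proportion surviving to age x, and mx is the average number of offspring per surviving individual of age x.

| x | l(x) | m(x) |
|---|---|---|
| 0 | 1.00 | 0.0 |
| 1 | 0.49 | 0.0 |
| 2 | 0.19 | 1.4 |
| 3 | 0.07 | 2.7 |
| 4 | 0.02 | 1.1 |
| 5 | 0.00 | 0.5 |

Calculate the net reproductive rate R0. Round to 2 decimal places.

lx·mx by age: 0, 0, 0.266, 0.189, 0.022, 0
R0 = Σ lx·mx = 0.477 → 0.48

0.48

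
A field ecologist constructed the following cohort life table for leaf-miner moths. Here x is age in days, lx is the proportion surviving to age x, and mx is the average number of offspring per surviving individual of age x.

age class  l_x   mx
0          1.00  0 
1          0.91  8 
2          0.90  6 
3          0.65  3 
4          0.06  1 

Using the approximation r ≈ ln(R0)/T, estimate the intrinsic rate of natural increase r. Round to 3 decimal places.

R0 = Σ lx·mx = 0 + 7.28 + 5.4 + 1.95 + 0.06 = 14.69
Σ x·lx·mx = 24.17; T = 24.17/14.69 = 1.64534…
r ≈ ln(R0)/T = ln(14.69)/1.64534… = 1.6332… → 1.633

1.633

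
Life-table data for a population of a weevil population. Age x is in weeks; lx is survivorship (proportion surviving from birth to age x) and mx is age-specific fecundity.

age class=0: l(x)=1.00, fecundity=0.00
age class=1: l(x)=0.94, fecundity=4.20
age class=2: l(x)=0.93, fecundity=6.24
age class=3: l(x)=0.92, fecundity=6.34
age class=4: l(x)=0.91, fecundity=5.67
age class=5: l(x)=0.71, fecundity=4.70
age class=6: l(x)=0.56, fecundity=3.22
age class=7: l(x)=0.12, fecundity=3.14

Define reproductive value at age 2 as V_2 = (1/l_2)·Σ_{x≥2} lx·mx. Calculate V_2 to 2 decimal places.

23.99

lx·mx for x ≥ 2: 5.8032, 5.8328, 5.1597, 3.337, 1.8032, 0.3768 → sum = 22.3127
V_2 = 22.3127 / l_2 = 22.3127 / 0.93 = 23.992151… → 23.99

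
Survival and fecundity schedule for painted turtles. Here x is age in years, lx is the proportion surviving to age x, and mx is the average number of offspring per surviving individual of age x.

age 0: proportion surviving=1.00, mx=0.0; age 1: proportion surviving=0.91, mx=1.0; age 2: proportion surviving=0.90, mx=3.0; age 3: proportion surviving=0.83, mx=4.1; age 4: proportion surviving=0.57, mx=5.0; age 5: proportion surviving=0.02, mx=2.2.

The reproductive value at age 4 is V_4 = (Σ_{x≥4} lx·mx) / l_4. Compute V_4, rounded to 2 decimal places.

5.08

lx·mx for x ≥ 4: 2.85, 0.044 → sum = 2.894
V_4 = 2.894 / l_4 = 2.894 / 0.57 = 5.077193… → 5.08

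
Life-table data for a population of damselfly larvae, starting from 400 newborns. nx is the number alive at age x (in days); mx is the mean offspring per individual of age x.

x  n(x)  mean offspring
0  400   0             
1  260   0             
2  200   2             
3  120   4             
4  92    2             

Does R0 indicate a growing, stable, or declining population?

lx = nx/n0 = nx/400: 1, 0.65, 0.5, 0.3, 0.23
R0 = Σ lx·mx = 0 + 0 + 1 + 1.2 + 0.46 = 2.66
R0 > 1, so the population is growing.

growing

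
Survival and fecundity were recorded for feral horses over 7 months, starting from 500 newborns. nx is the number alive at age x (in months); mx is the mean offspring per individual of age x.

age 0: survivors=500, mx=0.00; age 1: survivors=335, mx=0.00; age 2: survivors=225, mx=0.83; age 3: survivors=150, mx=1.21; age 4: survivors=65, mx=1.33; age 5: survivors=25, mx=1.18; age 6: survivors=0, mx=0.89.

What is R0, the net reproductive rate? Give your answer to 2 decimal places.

0.97

lx = nx/n0 = nx/500: 1, 0.67, 0.45, 0.3, 0.13, 0.05, 0
lx·mx by age: 0, 0, 0.3735, 0.363, 0.1729, 0.059, 0
R0 = Σ lx·mx = 0.9684 → 0.97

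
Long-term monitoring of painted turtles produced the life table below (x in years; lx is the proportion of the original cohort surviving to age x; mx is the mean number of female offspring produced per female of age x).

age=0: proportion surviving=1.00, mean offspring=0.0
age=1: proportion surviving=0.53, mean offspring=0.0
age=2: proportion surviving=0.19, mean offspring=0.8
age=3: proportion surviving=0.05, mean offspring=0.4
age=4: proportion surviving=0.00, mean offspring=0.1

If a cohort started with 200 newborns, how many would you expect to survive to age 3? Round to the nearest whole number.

10

Expected survivors = N0 · l_3 = 200 × 0.05 = 10 → 10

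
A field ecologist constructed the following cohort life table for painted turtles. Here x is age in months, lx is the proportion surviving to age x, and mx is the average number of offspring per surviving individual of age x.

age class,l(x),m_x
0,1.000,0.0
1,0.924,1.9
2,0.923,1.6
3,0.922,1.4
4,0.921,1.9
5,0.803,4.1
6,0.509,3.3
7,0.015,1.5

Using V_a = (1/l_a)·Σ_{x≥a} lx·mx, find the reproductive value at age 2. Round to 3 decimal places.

10.306

lx·mx for x ≥ 2: 1.4768, 1.2908, 1.7499, 3.2923, 1.6797, 0.0225 → sum = 9.512
V_2 = 9.512 / l_2 = 9.512 / 0.923 = 10.305525… → 10.306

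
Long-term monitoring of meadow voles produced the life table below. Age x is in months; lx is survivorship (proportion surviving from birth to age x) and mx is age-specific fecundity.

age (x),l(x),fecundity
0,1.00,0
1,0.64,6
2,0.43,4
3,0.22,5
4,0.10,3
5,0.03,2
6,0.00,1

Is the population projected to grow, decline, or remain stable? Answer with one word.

growing

R0 = Σ lx·mx = 0 + 3.84 + 1.72 + 1.1 + 0.3 + 0.06 + 0 = 7.02
R0 > 1, so the population is growing.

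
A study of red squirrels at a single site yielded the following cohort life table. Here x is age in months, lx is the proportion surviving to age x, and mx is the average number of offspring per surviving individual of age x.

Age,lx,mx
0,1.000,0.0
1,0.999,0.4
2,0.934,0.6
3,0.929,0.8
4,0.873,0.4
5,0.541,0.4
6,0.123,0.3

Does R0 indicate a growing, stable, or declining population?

R0 = Σ lx·mx = 0 + 0.3996 + 0.5604 + 0.7432 + 0.3492 + 0.2164 + 0.0369 = 2.3057
R0 > 1, so the population is growing.

growing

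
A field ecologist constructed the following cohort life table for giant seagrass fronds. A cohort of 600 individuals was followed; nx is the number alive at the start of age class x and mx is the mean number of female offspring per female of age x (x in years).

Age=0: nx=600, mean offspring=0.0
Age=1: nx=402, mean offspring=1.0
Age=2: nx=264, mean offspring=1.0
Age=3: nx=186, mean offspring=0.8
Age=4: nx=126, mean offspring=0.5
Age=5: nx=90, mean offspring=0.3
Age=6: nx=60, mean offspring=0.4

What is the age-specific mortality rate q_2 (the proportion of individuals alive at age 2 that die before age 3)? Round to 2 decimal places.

0.30

lx = nx/n0 = nx/600: 1, 0.67, 0.44, 0.31, 0.21, 0.15, 0.1
q_2 = (l_2 − l_3) / l_2 = (0.44 − 0.31) / 0.44
     = 0.13 / 0.44 = 0.295455… → 0.30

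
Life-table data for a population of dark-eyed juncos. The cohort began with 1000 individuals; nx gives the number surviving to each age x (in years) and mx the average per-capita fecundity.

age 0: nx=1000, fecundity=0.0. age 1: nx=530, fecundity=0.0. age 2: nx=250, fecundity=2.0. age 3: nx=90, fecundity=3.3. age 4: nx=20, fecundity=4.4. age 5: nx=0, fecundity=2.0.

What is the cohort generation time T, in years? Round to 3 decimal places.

2.534

lx = nx/n0 = nx/1000: 1, 0.53, 0.25, 0.09, 0.02, 0
lx·mx: 0, 0, 0.5, 0.297, 0.088, 0 → R0 = 0.885
x·lx·mx: 0, 0, 1, 0.891, 0.352, 0 → Σ = 2.243
T = 2.243 / 0.885 = 2.534463… → 2.534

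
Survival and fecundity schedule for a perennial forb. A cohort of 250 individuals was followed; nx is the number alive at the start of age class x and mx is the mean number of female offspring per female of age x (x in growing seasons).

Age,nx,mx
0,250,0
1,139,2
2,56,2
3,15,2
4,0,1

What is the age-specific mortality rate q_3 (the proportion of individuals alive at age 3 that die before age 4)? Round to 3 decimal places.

1.000

lx = nx/n0 = nx/250: 1, 0.556, 0.224, 0.06, 0
q_3 = (l_3 − l_4) / l_3 = (0.06 − 0) / 0.06
     = 0.06 / 0.06 = 1 → 1.000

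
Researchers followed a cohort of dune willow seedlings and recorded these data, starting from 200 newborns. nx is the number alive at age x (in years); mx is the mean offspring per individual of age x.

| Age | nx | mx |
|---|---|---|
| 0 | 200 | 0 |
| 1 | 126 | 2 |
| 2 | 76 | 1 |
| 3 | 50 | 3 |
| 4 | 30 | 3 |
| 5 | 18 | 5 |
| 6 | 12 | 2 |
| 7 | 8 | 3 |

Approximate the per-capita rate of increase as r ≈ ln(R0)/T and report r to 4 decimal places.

0.4506

lx = nx/n0 = nx/200: 1, 0.63, 0.38, 0.25, 0.15, 0.09, 0.06, 0.04
R0 = Σ lx·mx = 0 + 1.26 + 0.38 + 0.75 + 0.45 + 0.45 + 0.12 + 0.12 = 3.53
Σ x·lx·mx = 9.88; T = 9.88/3.53 = 2.79887…
r ≈ ln(R0)/T = ln(3.53)/2.79887… = 0.450646… → 0.4506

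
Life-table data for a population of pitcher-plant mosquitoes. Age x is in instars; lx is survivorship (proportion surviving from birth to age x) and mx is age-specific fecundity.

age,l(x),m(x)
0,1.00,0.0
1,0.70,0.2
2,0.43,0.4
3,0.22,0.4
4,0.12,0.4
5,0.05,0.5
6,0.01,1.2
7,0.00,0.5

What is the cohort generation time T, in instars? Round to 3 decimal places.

2.344

lx·mx: 0, 0.14, 0.172, 0.088, 0.048, 0.025, 0.012, 0 → R0 = 0.485
x·lx·mx: 0, 0.14, 0.344, 0.264, 0.192, 0.125, 0.072, 0 → Σ = 1.137
T = 1.137 / 0.485 = 2.34433… → 2.344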